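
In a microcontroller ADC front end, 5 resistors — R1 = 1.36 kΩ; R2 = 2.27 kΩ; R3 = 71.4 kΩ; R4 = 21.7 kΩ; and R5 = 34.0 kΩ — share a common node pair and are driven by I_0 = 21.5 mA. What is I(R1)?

Conductances: ΣG = 1/1.36 + 1/2.27 + 1/71.4 + 1/21.7 + 1/34.0 = 1.265 (1/kΩ).
Current divider: I(R1) = I_0 · G_k/ΣG = 21.5 × (0.7353/1.265) = 21.5 × 0.5811 = 12.49 mA.

I ≈ 12.5 mA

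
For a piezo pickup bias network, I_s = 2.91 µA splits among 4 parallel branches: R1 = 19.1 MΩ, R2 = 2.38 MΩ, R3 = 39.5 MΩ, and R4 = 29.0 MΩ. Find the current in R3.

I ≈ 0.138 µA

Total conductance ΣG = 1/19.1 + 1/2.38 + 1/39.5 + 1/29.0 = 0.5323 (units of 1/MΩ).
R3 takes the fraction G_k/ΣG = 0.02532/0.5323 = 0.04756, so I = 2.91 × 0.04756 = 0.1384 µA.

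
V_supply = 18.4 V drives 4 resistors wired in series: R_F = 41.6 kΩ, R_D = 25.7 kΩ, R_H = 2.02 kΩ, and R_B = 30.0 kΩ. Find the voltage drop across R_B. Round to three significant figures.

Total series resistance ΣR = 41.6 + 25.7 + 2.02 + 30.0 = 99.32 kΩ.
Voltage divider: V = V_supply · (30.00 / 99.32) = 18.4 × 0.3021 = 5.558 V.

V ≈ 5.56 V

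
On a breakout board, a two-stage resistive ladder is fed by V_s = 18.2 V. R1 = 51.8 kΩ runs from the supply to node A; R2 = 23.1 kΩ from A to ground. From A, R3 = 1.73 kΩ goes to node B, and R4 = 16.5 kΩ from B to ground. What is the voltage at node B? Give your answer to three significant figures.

Looking into the second stage from A: R3 + R4 = 18.23 kΩ appears in parallel with R2.
Effective lower resistance at A: R2 ‖ 18.23 = 10.19 kΩ.
V_A = 18.2 × 10.19/(51.8 + 10.19) = 2.992 V.
Stage 2 is unloaded, so V_B = V_A · R4/(R3+R4) = 2.992 × 16.5/18.23 = 2.708 V.

V_B ≈ 2.71 V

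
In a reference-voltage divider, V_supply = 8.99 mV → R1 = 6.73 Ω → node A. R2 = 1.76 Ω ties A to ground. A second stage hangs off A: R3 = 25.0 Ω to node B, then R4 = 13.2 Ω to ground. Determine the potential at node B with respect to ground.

Looking into the second stage from A: R3 + R4 = 38.20 Ω appears in parallel with R2.
R2 ‖ (R3+R4) = 1.682 Ω.
V_A = 8.99 × 1.682/(6.73 + 1.682) = 1.798 mV.
V_B = V_A × 0.3455 = 0.6213 mV.

V_B ≈ 0.621 mV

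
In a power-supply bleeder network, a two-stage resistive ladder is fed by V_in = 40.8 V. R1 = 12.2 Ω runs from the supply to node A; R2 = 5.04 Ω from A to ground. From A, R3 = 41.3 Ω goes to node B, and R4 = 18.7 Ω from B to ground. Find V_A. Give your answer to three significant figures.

V_A ≈ 11.3 V

Looking into the second stage from A: R3 + R4 = 60.00 Ω appears in parallel with R2.
R2 ‖ (R3+R4) = 4.649 Ω.
V_A = 40.8 × 4.649/(12.2 + 4.649) = 11.26 V.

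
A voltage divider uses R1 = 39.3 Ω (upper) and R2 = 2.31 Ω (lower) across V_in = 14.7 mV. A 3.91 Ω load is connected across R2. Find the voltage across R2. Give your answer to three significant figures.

The load sits in parallel with R2, giving an effective lower resistance R2' = R2·R_L/(R2+R_L) = 1.452 Ω.
Voltage divider with the loaded lower leg: V_out = 14.7 × 1.452/(39.3 + 1.452) = 14.7 × 0.03563 = 0.5238 mV.
(Unloaded it would be 0.816 mV; the load pulls it down.)

V_out ≈ 0.524 mV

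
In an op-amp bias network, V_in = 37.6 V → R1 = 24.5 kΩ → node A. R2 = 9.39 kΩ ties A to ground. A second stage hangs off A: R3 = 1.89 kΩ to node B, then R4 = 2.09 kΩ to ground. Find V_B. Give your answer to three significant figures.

V_B ≈ 2.02 V

Node A sees R2 in parallel with the series input of stage 2, R3 + R4 = 3.980 kΩ.
R2 ‖ (R3+R4) = 2.795 kΩ.
V_A = 37.6 × 2.795/(24.5 + 2.795) = 3.851 V.
Then the unloaded second divider: V_B = V_A × R4/(R3+R4) = 3.851 × 0.5251 = 2.022 V.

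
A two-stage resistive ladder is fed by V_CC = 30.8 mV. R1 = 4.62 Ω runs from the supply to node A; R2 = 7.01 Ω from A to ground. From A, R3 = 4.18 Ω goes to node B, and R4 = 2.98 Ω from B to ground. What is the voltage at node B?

V_B ≈ 5.56 mV

Looking into the second stage from A: R3 + R4 = 7.160 Ω appears in parallel with R2.
Effective lower resistance at A: R2 ‖ 7.160 = 3.542 Ω.
V_A = 30.8 × 3.542/(4.62 + 3.542) = 13.37 mV.
V_B = V_A × 0.4162 = 5.563 mV.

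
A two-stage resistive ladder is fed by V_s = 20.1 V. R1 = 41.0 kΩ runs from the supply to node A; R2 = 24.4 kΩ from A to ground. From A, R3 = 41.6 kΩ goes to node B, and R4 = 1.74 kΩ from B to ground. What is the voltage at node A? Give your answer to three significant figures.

V_A ≈ 5.54 V

The second stage (R3 + R4 = 43.34 kΩ) loads node A in parallel with R2.
Effective lower resistance at A: R2 ‖ 43.34 = 15.61 kΩ.
V_A = 20.1 × 15.61/(41.0 + 15.61) = 5.543 V.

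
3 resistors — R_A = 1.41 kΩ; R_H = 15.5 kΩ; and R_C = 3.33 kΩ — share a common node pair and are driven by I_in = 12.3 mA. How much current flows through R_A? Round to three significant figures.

Conductances: ΣG = 1/1.41 + 1/15.5 + 1/3.33 = 1.074 (1/kΩ).
R_A takes the fraction G_k/ΣG = 0.7092/1.074 = 0.6603, so I = 12.3 × 0.6603 = 8.122 mA.

I ≈ 8.12 mA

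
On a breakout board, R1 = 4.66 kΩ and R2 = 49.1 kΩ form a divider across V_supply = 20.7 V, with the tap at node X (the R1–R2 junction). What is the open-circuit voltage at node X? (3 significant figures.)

With X open, the divider is unloaded: V_th = 20.7 × 49.1/53.76 = 18.91 V.

V_th ≈ 18.9 V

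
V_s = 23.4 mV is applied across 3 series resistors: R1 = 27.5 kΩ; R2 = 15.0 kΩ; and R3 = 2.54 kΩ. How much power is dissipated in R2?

P ≈ 4.05 nW

Series current I = V_s/ΣR = 23.4/45.04 = 0.5195 µA.
P(R2) = I²·R2 = (0.5195)² × 15.0 = 4.049 nW.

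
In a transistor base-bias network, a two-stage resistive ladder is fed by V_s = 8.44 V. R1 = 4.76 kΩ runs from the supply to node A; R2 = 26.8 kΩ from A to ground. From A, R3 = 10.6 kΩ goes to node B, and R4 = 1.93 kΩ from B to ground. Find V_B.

V_B ≈ 0.835 V

Looking into the second stage from A: R3 + R4 = 12.53 kΩ appears in parallel with R2.
R2 ‖ (R3+R4) = 8.538 kΩ.
V_A = 8.44 × 8.538/(4.76 + 8.538) = 5.419 V.
V_B = V_A × 0.1540 = 0.8347 V.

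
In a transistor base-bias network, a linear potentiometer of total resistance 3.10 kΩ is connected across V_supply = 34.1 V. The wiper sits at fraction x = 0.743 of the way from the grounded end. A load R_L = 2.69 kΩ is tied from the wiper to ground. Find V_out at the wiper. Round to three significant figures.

The pot divides into 0.7967 kΩ above the wiper and 2.303 kΩ below.
Lower segment in parallel with the load: 2.303 ‖ 2.69 = 1.241 kΩ.
V_out = 34.1 × 1.241/(0.7967 + 1.241) = 20.77 V.
(Unloaded: V_out = x·V_supply = 25.3 V.)

V_out ≈ 20.8 V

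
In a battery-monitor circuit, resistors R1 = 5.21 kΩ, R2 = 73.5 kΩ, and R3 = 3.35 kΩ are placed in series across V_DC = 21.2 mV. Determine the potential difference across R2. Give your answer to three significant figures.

Total series resistance ΣR = 5.21 + 73.5 + 3.35 = 82.06 kΩ.
V = V_DC · R/ΣR = 21.2 × 0.8957 = 18.99 mV.

V ≈ 19.0 mV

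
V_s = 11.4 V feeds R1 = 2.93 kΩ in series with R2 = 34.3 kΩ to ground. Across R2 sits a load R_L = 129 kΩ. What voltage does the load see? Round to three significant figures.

R2 ‖ R_L = (34.3 × 129)/(34.3 + 129) = 27.10 kΩ.
Then V_out = V_s · R2'/(R1 + R2') = 11.4 × 27.10/30.03 = 10.29 V.

V_out ≈ 10.3 V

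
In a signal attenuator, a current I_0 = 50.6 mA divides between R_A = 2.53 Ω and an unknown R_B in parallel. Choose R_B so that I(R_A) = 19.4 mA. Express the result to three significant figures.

Two-branch current divider: I_A = I_0 · R_B/(R_A + R_B).
With f = 0.3834, R_B = R_A · f/(1−f) = 2.53 × 0.6218 = 1.573 Ω.

R_B ≈ 1.57 Ω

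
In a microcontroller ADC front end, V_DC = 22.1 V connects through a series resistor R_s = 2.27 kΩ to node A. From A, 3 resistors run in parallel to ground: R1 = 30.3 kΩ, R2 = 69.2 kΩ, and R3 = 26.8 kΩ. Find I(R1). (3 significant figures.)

Parallel bank: R_p = 1/(1/30.3 + 1/69.2 + 1/26.8) = 11.80 kΩ.
Node voltage V_A = V_DC · R_p/(R_s + R_p) = 22.1 × 0.8386 = 18.53 V.
Branch current I = V_A/R1 = 18.53/30.3 = 0.6117 mA.

I ≈ 0.612 mA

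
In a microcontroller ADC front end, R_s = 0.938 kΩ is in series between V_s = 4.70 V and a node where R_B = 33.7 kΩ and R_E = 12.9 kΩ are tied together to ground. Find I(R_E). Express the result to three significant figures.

I ≈ 0.331 mA

Equivalent of the parallel group: R_p = 9.329 kΩ.
V_A = 4.70 × 9.329/10.27 = 4.271 V.
I(R_E) = V_A / R_E = 4.271/12.9 = 0.3311 mA.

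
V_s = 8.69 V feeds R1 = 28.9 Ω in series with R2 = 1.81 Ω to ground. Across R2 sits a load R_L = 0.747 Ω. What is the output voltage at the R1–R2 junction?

First combine the lower leg with the load: R2 ‖ R_L = 0.5288 Ω.
Now apply the divider: V_out = 8.69 × 0.01797 = 0.1561 V.

V_out ≈ 0.156 V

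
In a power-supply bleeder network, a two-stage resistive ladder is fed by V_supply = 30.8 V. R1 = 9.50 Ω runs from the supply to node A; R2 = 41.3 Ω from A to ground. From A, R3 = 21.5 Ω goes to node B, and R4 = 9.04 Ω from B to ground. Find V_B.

Node A sees R2 in parallel with the series input of stage 2, R3 + R4 = 30.54 Ω.
R2 ‖ (R3+R4) = 17.56 Ω.
V_A = 30.8 × 17.56/(9.50 + 17.56) = 19.99 V.
Then the unloaded second divider: V_B = V_A × R4/(R3+R4) = 19.99 × 0.2960 = 5.916 V.

V_B ≈ 5.92 V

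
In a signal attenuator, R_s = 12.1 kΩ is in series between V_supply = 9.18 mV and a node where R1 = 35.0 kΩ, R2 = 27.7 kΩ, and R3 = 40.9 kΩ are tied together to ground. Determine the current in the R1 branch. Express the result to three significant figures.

I ≈ 0.126 µA

Parallel bank: R_p = 1/(1/35.0 + 1/27.7 + 1/40.9) = 11.22 kΩ.
Node voltage V_A = V_supply · R_p/(R_s + R_p) = 9.18 × 0.4811 = 4.417 mV.
Branch current I = V_A/R1 = 4.417/35.0 = 0.1262 µA.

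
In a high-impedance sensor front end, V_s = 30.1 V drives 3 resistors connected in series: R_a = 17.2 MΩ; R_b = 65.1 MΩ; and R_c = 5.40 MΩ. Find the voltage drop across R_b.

Total series resistance ΣR = 17.2 + 65.1 + 5.40 = 87.70 MΩ.
By the voltage-divider rule, V = 30.1 × 65.10/87.70 = 22.34 V.

V ≈ 22.3 V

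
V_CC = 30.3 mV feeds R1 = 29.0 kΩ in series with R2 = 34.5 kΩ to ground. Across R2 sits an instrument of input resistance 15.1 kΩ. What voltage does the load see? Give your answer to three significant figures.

R2 ‖ R_L = (34.5 × 15.1)/(34.5 + 15.1) = 10.50 kΩ.
Then V_out = V_CC · R2'/(R1 + R2') = 30.3 × 10.50/39.50 = 8.056 mV.
(Unloaded it would be 16.5 mV; the load pulls it down.)

V_out ≈ 8.06 mV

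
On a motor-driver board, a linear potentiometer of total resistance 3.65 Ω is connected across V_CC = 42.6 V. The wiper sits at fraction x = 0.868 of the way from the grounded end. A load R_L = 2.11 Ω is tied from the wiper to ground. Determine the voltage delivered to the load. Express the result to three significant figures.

V_out ≈ 30.9 V

Split the track: R_lower = x·R_p = 3.168 Ω, R_upper = (1−x)·R_p = 0.4818 Ω.
(x·R_p) ‖ R_L = 1.267 Ω.
Then V_out = V_CC · 1.267/(0.4818 + 1.267) = 30.86 V.
(Unloaded: V_out = x·V_CC = 37.0 V.)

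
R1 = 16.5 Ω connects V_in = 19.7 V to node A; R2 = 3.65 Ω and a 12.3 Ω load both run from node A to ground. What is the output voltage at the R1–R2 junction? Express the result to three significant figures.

V_out ≈ 2.87 V

The load sits in parallel with R2, giving an effective lower resistance R2' = R2·R_L/(R2+R_L) = 2.815 Ω.
Voltage divider with the loaded lower leg: V_out = 19.7 × 2.815/(16.5 + 2.815) = 19.7 × 0.1457 = 2.871 V.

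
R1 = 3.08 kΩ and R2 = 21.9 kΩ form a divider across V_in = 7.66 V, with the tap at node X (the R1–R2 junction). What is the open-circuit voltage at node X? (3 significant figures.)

V_th ≈ 6.72 V

With X open, the divider is unloaded: V_th = 7.66 × 21.9/24.98 = 6.716 V.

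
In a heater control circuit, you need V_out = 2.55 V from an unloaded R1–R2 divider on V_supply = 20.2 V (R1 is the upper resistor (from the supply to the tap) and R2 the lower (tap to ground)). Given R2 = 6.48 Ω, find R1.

R1 ≈ 44.9 Ω

V_out/V_supply = R2/(R1+R2) = 0.1262.
Rearranging, R1 = R2·(1−k)/k = 6.48 × 6.922 = 44.85 Ω.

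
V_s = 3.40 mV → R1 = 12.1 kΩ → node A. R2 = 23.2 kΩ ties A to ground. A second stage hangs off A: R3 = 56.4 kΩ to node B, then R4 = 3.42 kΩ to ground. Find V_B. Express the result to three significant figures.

V_B ≈ 0.113 mV

Looking into the second stage from A: R3 + R4 = 59.82 kΩ appears in parallel with R2.
R2 ‖ (R3+R4) = 16.72 kΩ.
First divider: V_A = V_s · 16.72/(12.1 + 16.72) = 1.972 mV.
Then the unloaded second divider: V_B = V_A × R4/(R3+R4) = 1.972 × 0.05717 = 0.1128 mV.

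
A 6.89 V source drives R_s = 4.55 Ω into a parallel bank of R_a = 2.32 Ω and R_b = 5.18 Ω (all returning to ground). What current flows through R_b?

I ≈ 0.346 A

Equivalent of the parallel group: R_p = 1.602 Ω.
V_A by voltage divider: V_A = 6.89 × 1.602/(4.55 + 1.602) = 1.794 V.
I(R_b) = V_A / R_b = 1.794/5.18 = 0.3464 A.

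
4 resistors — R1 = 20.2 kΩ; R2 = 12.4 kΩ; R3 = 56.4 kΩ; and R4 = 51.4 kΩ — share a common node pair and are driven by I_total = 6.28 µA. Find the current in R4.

I ≈ 0.730 µA

Conductances: ΣG = 1/20.2 + 1/12.4 + 1/56.4 + 1/51.4 = 0.1673 (1/kΩ).
By the current-divider rule, I = I_total · G_k/ΣG = 6.28 × 0.1163 = 0.7301 µA.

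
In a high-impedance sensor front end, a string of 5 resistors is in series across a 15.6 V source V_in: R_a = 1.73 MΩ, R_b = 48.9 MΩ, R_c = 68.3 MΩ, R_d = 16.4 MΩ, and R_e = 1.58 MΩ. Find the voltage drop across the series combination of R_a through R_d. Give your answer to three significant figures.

Series total: ΣR = 1.73 + 48.9 + 68.3 + 16.4 + 1.58 = 136.9 MΩ.
R_{R_a..R_d} = 1.73 + 48.9 + 68.3 + 16.4 = 135.3 MΩ.
By the voltage-divider rule, V = 15.6 × 135.3/136.9 = 15.42 V.

V ≈ 15.4 V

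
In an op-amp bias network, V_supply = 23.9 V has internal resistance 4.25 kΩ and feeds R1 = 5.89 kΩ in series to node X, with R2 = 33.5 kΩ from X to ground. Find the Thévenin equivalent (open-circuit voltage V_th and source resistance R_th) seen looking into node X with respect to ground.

R1' = 4.25 + 5.89 = 10.14 kΩ (source resistance + R1).
Open-circuit (no load on X): V_th = V_supply · R2/(R1' + R2) = 23.9 × 33.5/(10.14 + 33.5) = 18.35 V.
Looking into X with the source shorted: R_th = R1'·R2/(R1'+R2) = 10.14 × 33.5/43.64 = 7.784 kΩ.

V_th ≈ 18.3 V, R_th ≈ 7.78 kΩ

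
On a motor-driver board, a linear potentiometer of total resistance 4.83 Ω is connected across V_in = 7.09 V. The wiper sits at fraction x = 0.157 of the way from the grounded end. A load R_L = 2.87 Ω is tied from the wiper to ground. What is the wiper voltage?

Lower segment x·R_p = 0.7583 Ω; upper segment (1−x)·R_p = 4.072 Ω.
(x·R_p) ‖ R_L = 0.5998 Ω.
V_out = 7.09 × 0.5998/(4.072 + 0.5998) = 0.9104 V.

V_out ≈ 0.910 V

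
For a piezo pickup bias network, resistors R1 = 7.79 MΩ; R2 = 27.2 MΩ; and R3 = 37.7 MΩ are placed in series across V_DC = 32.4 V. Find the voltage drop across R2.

Total series resistance ΣR = 7.79 + 27.2 + 37.7 = 72.69 MΩ.
V = V_DC · R/ΣR = 32.4 × 0.3742 = 12.12 V.

V ≈ 12.1 V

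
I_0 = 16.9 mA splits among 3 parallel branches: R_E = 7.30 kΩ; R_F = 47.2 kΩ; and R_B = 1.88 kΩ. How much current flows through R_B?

I ≈ 13.0 mA

Total conductance ΣG = 1/7.30 + 1/47.2 + 1/1.88 = 0.6901 (units of 1/kΩ).
By the current-divider rule, I = I_0 · G_k/ΣG = 16.9 × 0.7708 = 13.03 mA.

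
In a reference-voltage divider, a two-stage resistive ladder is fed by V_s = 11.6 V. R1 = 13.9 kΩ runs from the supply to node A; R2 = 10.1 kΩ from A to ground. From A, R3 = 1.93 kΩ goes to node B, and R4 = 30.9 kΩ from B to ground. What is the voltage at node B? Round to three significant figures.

Node A sees R2 in parallel with the series input of stage 2, R3 + R4 = 32.83 kΩ.
Effective lower resistance at A: R2 ‖ 32.83 = 7.724 kΩ.
First divider: V_A = V_s · 7.724/(13.9 + 7.724) = 4.143 V.
Stage 2 is unloaded, so V_B = V_A · R4/(R3+R4) = 4.143 × 30.9/32.83 = 3.900 V.

V_B ≈ 3.90 V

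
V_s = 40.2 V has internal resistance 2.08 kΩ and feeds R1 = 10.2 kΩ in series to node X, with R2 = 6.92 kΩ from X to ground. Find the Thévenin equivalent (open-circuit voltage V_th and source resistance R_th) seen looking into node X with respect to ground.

V_th ≈ 14.5 V, R_th ≈ 4.43 kΩ

R1' = 2.08 + 10.2 = 12.28 kΩ (source resistance + R1).
With X open, the divider is unloaded: V_th = 40.2 × 6.92/19.20 = 14.49 V.
Zeroing V_s shorts the top of R1' to ground, so R_th = R1' ‖ R2 = 4.426 kΩ.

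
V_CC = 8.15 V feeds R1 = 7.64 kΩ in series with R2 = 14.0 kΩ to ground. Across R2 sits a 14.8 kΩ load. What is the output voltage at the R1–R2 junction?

First combine the lower leg with the load: R2 ‖ R_L = 7.194 kΩ.
Voltage divider with the loaded lower leg: V_out = 8.15 × 7.194/(7.64 + 7.194) = 8.15 × 0.4850 = 3.953 V.

V_out ≈ 3.95 V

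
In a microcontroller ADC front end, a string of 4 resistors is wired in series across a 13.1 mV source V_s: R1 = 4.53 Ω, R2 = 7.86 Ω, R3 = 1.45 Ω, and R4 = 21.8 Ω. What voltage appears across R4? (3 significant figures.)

V ≈ 8.01 mV

Series total: ΣR = 4.53 + 7.86 + 1.45 + 21.8 = 35.64 Ω.
By the voltage-divider rule, V = 13.1 × 21.80/35.64 = 8.013 mV.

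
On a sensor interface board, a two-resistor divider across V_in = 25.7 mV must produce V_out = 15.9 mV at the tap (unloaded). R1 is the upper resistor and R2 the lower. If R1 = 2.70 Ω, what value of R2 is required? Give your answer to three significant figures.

Required fraction k = V_out/V_in = 0.6187.
So R2 = R1 · V_out/(V_in − V_out) = 2.70 × 15.9/(25.7 − 15.9) = 2.70 × 1.622 = 4.381 Ω.

R2 ≈ 4.38 Ω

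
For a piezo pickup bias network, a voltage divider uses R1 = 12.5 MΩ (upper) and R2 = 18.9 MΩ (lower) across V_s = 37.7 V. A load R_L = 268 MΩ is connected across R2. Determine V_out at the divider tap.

The load sits in parallel with R2, giving an effective lower resistance R2' = R2·R_L/(R2+R_L) = 17.65 MΩ.
Voltage divider with the loaded lower leg: V_out = 37.7 × 17.65/(12.5 + 17.65) = 37.7 × 0.5855 = 22.07 V.
(Unloaded it would be 22.7 V; the load pulls it down.)

V_out ≈ 22.1 V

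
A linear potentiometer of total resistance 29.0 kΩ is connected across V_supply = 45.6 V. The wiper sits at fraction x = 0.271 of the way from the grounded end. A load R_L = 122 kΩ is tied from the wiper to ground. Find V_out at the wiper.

V_out ≈ 11.8 V

Split the track: R_lower = x·R_p = 7.859 kΩ, R_upper = (1−x)·R_p = 21.14 kΩ.
Lower segment in parallel with the load: 7.859 ‖ 122 = 7.383 kΩ.
Then V_out = V_supply · 7.383/(21.14 + 7.383) = 11.80 V.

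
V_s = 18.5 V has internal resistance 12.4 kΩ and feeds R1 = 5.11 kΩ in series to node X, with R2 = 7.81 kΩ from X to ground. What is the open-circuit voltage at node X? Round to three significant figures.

R1' = 12.4 + 5.11 = 17.51 kΩ (source resistance + R1).
V_th is the unloaded tap voltage: V_s · R2/(R1'+R2) = 18.5 × 0.3085 = 5.706 V.

V_th ≈ 5.71 V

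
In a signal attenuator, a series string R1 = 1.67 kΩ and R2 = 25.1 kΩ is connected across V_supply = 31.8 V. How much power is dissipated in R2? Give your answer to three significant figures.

The common current is I = 31.8/26.77 = 1.188 mA.
V(R2) = I·R = 29.82 V; P = V·I = 29.82 × 1.188 = 35.42 mW.

P ≈ 35.4 mW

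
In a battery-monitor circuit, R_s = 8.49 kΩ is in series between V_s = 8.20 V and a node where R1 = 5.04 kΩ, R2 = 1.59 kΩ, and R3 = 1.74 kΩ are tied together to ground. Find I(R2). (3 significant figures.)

Equivalent of the parallel group: R_p = 0.7132 kΩ.
V_A by voltage divider: V_A = 8.20 × 0.7132/(8.49 + 0.7132) = 0.6355 V.
I(R2) = V_A / R2 = 0.6355/1.59 = 0.3997 mA.
(Equivalently: I_total = 0.8910 mA, then current-divider fraction G_k/ΣG = 0.4486.)

I ≈ 0.400 mA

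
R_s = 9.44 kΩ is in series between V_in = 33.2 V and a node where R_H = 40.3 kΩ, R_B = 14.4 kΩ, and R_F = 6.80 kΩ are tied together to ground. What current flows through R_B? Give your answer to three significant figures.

I ≈ 0.703 mA

Combine the parallel branches: R_p = (1/40.3 + 1/14.4 + 1/6.80)⁻¹ = 4.144 kΩ.
V_A = 33.2 × 4.144/13.58 = 10.13 V.
I(R_B) = V_A / R_B = 10.13/14.4 = 0.7033 mA.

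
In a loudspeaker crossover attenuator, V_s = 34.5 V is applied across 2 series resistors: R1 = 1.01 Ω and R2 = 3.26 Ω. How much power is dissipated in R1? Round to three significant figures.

P ≈ 65.9 W

Series current I = V_s/ΣR = 34.5/4.270 = 8.080 A.
V(R1) = I·R = 8.160 V; P = V·I = 8.160 × 8.080 = 65.93 W.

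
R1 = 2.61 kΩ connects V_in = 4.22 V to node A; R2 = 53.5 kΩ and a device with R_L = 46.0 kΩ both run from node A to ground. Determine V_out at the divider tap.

First combine the lower leg with the load: R2 ‖ R_L = 24.73 kΩ.
Voltage divider with the loaded lower leg: V_out = 4.22 × 24.73/(2.61 + 24.73) = 4.22 × 0.9045 = 3.817 V.

V_out ≈ 3.82 V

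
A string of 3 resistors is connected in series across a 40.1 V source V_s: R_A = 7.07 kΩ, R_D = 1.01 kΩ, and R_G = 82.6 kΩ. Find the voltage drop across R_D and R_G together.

V ≈ 37.0 V

Series total: ΣR = 7.07 + 1.01 + 82.6 = 90.68 kΩ.
R_{R_D..R_G} = 1.01 + 82.6 = 83.61 kΩ.
By the voltage-divider rule, V = 40.1 × 83.61/90.68 = 36.97 V.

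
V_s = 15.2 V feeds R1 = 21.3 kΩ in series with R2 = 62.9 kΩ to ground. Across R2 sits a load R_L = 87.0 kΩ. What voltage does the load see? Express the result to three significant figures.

The load sits in parallel with R2, giving an effective lower resistance R2' = R2·R_L/(R2+R_L) = 36.51 kΩ.
Now apply the divider: V_out = 15.2 × 0.6315 = 9.599 V.
(Unloaded it would be 11.4 V; the load pulls it down.)

V_out ≈ 9.60 V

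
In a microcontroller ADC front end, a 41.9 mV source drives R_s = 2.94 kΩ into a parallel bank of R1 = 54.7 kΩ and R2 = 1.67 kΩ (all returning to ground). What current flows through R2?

Parallel bank: R_p = 1/(1/54.7 + 1/1.67) = 1.621 kΩ.
Node voltage V_A = V_s · R_p/(R_s + R_p) = 41.9 × 0.3553 = 14.89 mV.
Branch current I = V_A/R2 = 14.89/1.67 = 8.915 µA.

I ≈ 8.92 µA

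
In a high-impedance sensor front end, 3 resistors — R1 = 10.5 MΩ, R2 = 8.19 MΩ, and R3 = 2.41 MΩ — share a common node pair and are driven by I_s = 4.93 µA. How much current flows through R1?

Conductances: ΣG = 1/10.5 + 1/8.19 + 1/2.41 = 0.6323 (1/MΩ).
R1 takes the fraction G_k/ΣG = 0.09524/0.6323 = 0.1506, so I = 4.93 × 0.1506 = 0.7426 µA.

I ≈ 0.743 µA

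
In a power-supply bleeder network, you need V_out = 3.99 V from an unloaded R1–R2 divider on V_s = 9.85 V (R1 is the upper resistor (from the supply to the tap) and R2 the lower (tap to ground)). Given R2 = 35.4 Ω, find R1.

R1 ≈ 52.0 Ω

V_out/V_s = R2/(R1+R2) = 0.4051.
So R1 = R2 · (V_s/V_out − 1) = 35.4 × (9.85/3.99 − 1) = 35.4 × 1.469 = 51.99 Ω.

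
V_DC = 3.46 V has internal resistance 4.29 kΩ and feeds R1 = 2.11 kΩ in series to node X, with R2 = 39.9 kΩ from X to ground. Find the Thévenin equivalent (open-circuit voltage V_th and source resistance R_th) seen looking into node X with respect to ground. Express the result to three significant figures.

R1' = 4.29 + 2.11 = 6.400 kΩ (source resistance + R1).
With X open, the divider is unloaded: V_th = 3.46 × 39.9/46.30 = 2.982 V.
With V_DC suppressed (replaced by a short), R_th = R1' ‖ R2 = (6.400 × 39.9)/(6.400 + 39.9) = 5.515 kΩ.

V_th ≈ 2.98 V, R_th ≈ 5.52 kΩ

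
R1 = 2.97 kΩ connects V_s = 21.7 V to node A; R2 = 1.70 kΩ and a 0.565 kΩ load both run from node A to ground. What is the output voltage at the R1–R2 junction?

V_out ≈ 2.71 V

R2 ‖ R_L = (1.70 × 0.565)/(1.70 + 0.565) = 0.4241 kΩ.
Now apply the divider: V_out = 21.7 × 0.1249 = 2.711 V.
(Unloaded it would be 7.90 V; the load pulls it down.)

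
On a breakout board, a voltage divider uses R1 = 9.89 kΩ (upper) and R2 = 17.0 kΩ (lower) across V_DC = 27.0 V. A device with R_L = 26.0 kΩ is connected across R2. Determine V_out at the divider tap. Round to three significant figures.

V_out ≈ 13.8 V

The load sits in parallel with R2, giving an effective lower resistance R2' = R2·R_L/(R2+R_L) = 10.28 kΩ.
Now apply the divider: V_out = 27.0 × 0.5096 = 13.76 V.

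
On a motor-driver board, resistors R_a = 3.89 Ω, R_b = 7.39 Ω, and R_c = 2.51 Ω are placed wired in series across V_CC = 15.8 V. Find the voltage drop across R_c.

V ≈ 2.88 V

Series total: ΣR = 3.89 + 7.39 + 2.51 = 13.79 Ω.
V = V_CC · R/ΣR = 15.8 × 0.1820 = 2.876 V.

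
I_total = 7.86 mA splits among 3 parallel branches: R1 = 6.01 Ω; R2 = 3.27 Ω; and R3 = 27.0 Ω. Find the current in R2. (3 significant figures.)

ΣG = 1/6.01 + 1/3.27 + 1/27.0 = 0.5092.
R2 takes the fraction G_k/ΣG = 0.3058/0.5092 = 0.6005, so I = 7.86 × 0.6005 = 4.720 mA.

I ≈ 4.72 mA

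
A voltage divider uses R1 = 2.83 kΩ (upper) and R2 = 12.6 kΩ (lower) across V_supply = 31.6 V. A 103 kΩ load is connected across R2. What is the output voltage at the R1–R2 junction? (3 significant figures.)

V_out ≈ 25.2 V

R2 ‖ R_L = (12.6 × 103)/(12.6 + 103) = 11.23 kΩ.
Then V_out = V_supply · R2'/(R1 + R2') = 31.6 × 11.23/14.06 = 25.24 V.
(Unloaded it would be 25.8 V; the load pulls it down.)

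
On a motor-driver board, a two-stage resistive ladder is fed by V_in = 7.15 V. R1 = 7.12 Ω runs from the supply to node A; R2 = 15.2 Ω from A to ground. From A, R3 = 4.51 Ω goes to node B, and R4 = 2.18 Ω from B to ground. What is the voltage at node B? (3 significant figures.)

V_B ≈ 0.920 V

The second stage (R3 + R4 = 6.690 Ω) loads node A in parallel with R2.
Effective lower resistance at A: R2 ‖ 6.690 = 4.645 Ω.
First divider: V_A = V_in · 4.645/(7.12 + 4.645) = 2.823 V.
V_B = V_A × 0.3259 = 0.9199 V.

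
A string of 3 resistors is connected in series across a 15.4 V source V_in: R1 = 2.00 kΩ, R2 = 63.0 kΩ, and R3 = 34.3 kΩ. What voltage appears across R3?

Series total: ΣR = 2.00 + 63.0 + 34.3 = 99.30 kΩ.
By the voltage-divider rule, V = 15.4 × 34.30/99.30 = 5.319 V.

V ≈ 5.32 V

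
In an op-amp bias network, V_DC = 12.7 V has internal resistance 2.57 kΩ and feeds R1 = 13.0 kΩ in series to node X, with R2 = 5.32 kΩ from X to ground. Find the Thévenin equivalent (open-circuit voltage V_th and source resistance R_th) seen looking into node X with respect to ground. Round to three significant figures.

R1' = 2.57 + 13.0 = 15.57 kΩ (source resistance + R1).
With X open, the divider is unloaded: V_th = 12.7 × 5.32/20.89 = 3.234 V.
Looking into X with the source shorted: R_th = R1'·R2/(R1'+R2) = 15.57 × 5.32/20.89 = 3.965 kΩ.

V_th ≈ 3.23 V, R_th ≈ 3.97 kΩ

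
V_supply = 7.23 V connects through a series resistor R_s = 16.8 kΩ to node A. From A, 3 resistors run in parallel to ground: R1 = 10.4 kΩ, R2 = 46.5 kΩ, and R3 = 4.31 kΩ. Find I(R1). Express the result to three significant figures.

Equivalent of the parallel group: R_p = 2.860 kΩ.
Node voltage V_A = V_supply · R_p/(R_s + R_p) = 7.23 × 0.1455 = 1.052 V.
I(R1) = V_A / R1 = 1.052/10.4 = 0.1011 mA.

I ≈ 0.101 mA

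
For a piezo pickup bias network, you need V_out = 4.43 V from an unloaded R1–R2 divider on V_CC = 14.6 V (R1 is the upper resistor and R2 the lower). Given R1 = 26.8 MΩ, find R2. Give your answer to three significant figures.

R2 ≈ 11.7 MΩ

The divider ratio is R2/(R1+R2) = 4.43/14.6 = 0.3034.
Rearranging, R2 = R1·k/(1−k) = 26.8 × 0.4356 = 11.67 MΩ.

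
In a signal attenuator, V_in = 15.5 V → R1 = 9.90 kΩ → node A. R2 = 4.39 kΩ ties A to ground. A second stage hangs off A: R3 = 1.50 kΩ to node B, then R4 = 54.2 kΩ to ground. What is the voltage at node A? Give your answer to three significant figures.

V_A ≈ 4.52 V

Node A sees R2 in parallel with the series input of stage 2, R3 + R4 = 55.70 kΩ.
R2 ‖ (R3+R4) = 4.069 kΩ.
So V_A = 15.5 × 0.2913 = 4.515 V.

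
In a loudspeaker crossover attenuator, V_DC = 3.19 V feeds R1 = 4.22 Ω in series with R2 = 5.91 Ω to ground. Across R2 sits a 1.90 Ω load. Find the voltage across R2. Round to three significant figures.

V_out ≈ 0.811 V

First combine the lower leg with the load: R2 ‖ R_L = 1.438 Ω.
Now apply the divider: V_out = 3.19 × 0.2541 = 0.8107 V.
(Unloaded it would be 1.86 V; the load pulls it down.)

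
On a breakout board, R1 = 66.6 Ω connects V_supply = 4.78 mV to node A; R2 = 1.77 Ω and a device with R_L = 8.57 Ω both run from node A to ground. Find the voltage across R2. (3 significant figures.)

V_out ≈ 0.103 mV

The load sits in parallel with R2, giving an effective lower resistance R2' = R2·R_L/(R2+R_L) = 1.467 Ω.
Then V_out = V_supply · R2'/(R1 + R2') = 4.78 × 1.467/68.07 = 0.1030 mV.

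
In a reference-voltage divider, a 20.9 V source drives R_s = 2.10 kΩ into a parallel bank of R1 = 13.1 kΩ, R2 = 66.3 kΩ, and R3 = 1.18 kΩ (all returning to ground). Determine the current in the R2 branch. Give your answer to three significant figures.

Parallel bank: R_p = 1/(1/13.1 + 1/66.3 + 1/1.18) = 1.065 kΩ.
Node voltage V_A = V_DC · R_p/(R_s + R_p) = 20.9 × 0.3365 = 7.033 V.
Branch current I = V_A/R2 = 7.033/66.3 = 0.1061 mA.

I ≈ 0.106 mA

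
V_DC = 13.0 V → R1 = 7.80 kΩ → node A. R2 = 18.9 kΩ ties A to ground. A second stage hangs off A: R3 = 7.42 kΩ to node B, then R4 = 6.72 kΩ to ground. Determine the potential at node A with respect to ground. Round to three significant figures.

Looking into the second stage from A: R3 + R4 = 14.14 kΩ appears in parallel with R2.
R2 ‖ (R3+R4) = 8.089 kΩ.
V_A = 13.0 × 8.089/(7.80 + 8.089) = 6.618 V.

V_A ≈ 6.62 V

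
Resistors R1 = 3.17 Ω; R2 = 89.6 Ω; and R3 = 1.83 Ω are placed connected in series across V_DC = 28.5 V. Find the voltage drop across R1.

Total series resistance ΣR = 3.17 + 89.6 + 1.83 = 94.60 Ω.
By the voltage-divider rule, V = 28.5 × 3.170/94.60 = 0.9550 V.

V ≈ 0.955 V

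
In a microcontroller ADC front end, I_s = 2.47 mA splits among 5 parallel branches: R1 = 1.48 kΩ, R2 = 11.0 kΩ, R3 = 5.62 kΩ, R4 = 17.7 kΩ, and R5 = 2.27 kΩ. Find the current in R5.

Conductances: ΣG = 1/1.48 + 1/11.0 + 1/5.62 + 1/17.7 + 1/2.27 = 1.442 (1/kΩ).
By the current-divider rule, I = I_s · G_k/ΣG = 2.47 × 0.3056 = 0.7548 mA.

I ≈ 0.755 mA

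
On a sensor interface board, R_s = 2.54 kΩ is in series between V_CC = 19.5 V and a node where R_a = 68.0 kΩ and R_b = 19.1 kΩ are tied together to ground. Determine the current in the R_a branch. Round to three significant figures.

I ≈ 0.245 mA

Parallel bank: R_p = 1/(1/68.0 + 1/19.1) = 14.91 kΩ.
Node voltage V_A = V_CC · R_p/(R_s + R_p) = 19.5 × 0.8545 = 16.66 V.
I(R_a) = V_A / R_a = 16.66/68.0 = 0.2450 mA.
(Check via current divider: I_total = 1.117 mA; share G_k/ΣG = 0.2193 → same result.)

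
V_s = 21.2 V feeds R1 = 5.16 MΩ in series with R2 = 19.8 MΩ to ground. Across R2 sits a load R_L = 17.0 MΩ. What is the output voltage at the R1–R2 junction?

V_out ≈ 13.6 V

R2 ‖ R_L = (19.8 × 17.0)/(19.8 + 17.0) = 9.147 MΩ.
Then V_out = V_s · R2'/(R1 + R2') = 21.2 × 9.147/14.31 = 13.55 V.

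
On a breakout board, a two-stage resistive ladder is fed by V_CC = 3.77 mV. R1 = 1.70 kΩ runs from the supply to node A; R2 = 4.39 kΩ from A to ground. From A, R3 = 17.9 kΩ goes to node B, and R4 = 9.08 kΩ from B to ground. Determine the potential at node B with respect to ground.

The second stage (R3 + R4 = 26.98 kΩ) loads node A in parallel with R2.
Effective lower resistance at A: R2 ‖ 26.98 = 3.776 kΩ.
V_A = 3.77 × 3.776/(1.70 + 3.776) = 2.600 mV.
V_B = V_A × 0.3365 = 0.8749 mV.

V_B ≈ 0.875 mV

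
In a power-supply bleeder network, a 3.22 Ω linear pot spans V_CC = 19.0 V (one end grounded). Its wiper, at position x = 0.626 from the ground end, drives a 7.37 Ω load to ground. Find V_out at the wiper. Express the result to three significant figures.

Lower segment x·R_p = 2.016 Ω; upper segment (1−x)·R_p = 1.204 Ω.
(x·R_p) ‖ R_L = 1.583 Ω.
Loaded-divider output: V_out = 19.0 × 0.5679 = 10.79 V.

V_out ≈ 10.8 V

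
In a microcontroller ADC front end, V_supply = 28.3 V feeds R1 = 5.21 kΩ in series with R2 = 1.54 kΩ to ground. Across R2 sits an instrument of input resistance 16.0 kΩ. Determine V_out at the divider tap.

V_out ≈ 6.01 V

First combine the lower leg with the load: R2 ‖ R_L = 1.405 kΩ.
Now apply the divider: V_out = 28.3 × 0.2124 = 6.010 V.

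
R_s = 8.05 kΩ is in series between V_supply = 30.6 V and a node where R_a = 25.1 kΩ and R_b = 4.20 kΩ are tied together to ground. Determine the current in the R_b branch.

Equivalent of the parallel group: R_p = 3.598 kΩ.
V_A = 30.6 × 3.598/11.65 = 9.452 V.
I(R_b) = V_A / R_b = 9.452/4.20 = 2.250 mA.

I ≈ 2.25 mA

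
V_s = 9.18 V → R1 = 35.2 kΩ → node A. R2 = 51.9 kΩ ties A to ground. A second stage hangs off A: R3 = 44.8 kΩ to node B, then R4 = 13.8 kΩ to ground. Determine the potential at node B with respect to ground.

V_B ≈ 0.949 V

The second stage (R3 + R4 = 58.60 kΩ) loads node A in parallel with R2.
Effective lower resistance at A: R2 ‖ 58.60 = 27.52 kΩ.
V_A = 9.18 × 27.52/(35.2 + 27.52) = 4.028 V.
Then the unloaded second divider: V_B = V_A × R4/(R3+R4) = 4.028 × 0.2355 = 0.9486 V.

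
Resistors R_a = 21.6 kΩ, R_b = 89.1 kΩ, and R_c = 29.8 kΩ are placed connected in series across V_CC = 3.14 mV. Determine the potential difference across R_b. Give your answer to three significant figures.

Total series resistance ΣR = 21.6 + 89.1 + 29.8 = 140.5 kΩ.
Voltage divider: V = V_CC · (89.10 / 140.5) = 3.14 × 0.6342 = 1.991 mV.

V ≈ 1.99 mV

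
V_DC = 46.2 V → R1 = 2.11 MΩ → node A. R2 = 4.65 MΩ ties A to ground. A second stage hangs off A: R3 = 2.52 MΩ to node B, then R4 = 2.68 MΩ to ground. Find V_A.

Node A sees R2 in parallel with the series input of stage 2, R3 + R4 = 5.200 MΩ.
Effective lower resistance at A: R2 ‖ 5.200 = 2.455 MΩ.
V_A = 46.2 × 2.455/(2.11 + 2.455) = 24.84 V.

V_A ≈ 24.8 V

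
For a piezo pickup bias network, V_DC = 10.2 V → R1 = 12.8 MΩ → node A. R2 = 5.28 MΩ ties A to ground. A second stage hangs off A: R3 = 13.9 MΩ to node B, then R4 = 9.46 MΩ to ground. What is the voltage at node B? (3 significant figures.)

Looking into the second stage from A: R3 + R4 = 23.36 MΩ appears in parallel with R2.
R2 ‖ (R3+R4) = 4.307 MΩ.
First divider: V_A = V_DC · 4.307/(12.8 + 4.307) = 2.568 V.
V_B = V_A × 0.4050 = 1.040 V.

V_B ≈ 1.04 V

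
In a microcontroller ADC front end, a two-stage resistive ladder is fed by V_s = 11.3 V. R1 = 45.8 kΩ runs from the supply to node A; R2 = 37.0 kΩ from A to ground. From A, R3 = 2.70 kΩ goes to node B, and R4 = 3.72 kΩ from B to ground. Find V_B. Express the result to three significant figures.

V_B ≈ 0.699 V

Looking into the second stage from A: R3 + R4 = 6.420 kΩ appears in parallel with R2.
R2 ‖ (R3+R4) = 5.471 kΩ.
V_A = 11.3 × 5.471/(45.8 + 5.471) = 1.206 V.
Stage 2 is unloaded, so V_B = V_A · R4/(R3+R4) = 1.206 × 3.72/6.420 = 0.6987 V.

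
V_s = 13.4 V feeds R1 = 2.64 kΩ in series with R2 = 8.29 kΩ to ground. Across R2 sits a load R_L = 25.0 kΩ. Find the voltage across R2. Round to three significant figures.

V_out ≈ 9.41 V

The load sits in parallel with R2, giving an effective lower resistance R2' = R2·R_L/(R2+R_L) = 6.226 kΩ.
Then V_out = V_s · R2'/(R1 + R2') = 13.4 × 6.226/8.866 = 9.410 V.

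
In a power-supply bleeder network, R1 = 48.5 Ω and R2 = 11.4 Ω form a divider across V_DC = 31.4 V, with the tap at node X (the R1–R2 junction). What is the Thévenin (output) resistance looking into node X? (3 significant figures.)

Looking into X with the source shorted: R_th = R1·R2/(R1+R2) = 48.50 × 11.4/59.90 = 9.230 Ω.

R_th ≈ 9.23 Ω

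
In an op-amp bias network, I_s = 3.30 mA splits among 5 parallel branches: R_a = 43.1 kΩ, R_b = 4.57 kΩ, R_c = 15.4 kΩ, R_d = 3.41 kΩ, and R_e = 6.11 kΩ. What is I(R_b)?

ΣG = 1/43.1 + 1/4.57 + 1/15.4 + 1/3.41 + 1/6.11 = 0.7639.
R_b takes the fraction G_k/ΣG = 0.2188/0.7639 = 0.2865, so I = 3.30 × 0.2865 = 0.9453 mA.

I ≈ 0.945 mA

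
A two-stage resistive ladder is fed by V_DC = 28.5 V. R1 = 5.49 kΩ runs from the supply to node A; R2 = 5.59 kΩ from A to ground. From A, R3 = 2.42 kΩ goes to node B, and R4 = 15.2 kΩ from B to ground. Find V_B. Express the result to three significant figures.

Node A sees R2 in parallel with the series input of stage 2, R3 + R4 = 17.62 kΩ.
R2 ‖ (R3+R4) = 4.244 kΩ.
So V_A = 28.5 × 0.4360 = 12.43 V.
Then the unloaded second divider: V_B = V_A × R4/(R3+R4) = 12.43 × 0.8627 = 10.72 V.

V_B ≈ 10.7 V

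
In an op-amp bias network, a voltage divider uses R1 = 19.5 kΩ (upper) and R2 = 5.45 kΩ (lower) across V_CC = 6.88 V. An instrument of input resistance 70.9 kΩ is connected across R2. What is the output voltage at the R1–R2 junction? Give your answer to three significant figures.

R2 ‖ R_L = (5.45 × 70.9)/(5.45 + 70.9) = 5.061 kΩ.
Then V_out = V_CC · R2'/(R1 + R2') = 6.88 × 5.061/24.56 = 1.418 V.

V_out ≈ 1.42 V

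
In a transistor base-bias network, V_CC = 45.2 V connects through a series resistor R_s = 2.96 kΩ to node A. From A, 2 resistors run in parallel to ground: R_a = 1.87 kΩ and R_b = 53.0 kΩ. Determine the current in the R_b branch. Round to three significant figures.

I ≈ 0.323 mA

Combine the parallel branches: R_p = (1/1.87 + 1/53.0)⁻¹ = 1.806 kΩ.
V_A = 45.2 × 1.806/4.766 = 17.13 V.
Branch current I = V_A/R_b = 17.13/53.0 = 0.3232 mA.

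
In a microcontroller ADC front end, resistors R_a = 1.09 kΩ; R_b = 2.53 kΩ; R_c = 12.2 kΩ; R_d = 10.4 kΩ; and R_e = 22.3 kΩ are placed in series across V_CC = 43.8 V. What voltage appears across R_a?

ΣR = 1.09 + 2.53 + 12.2 + 10.4 + 22.3 = 48.52 kΩ.
Voltage divider: V = V_CC · (1.090 / 48.52) = 43.8 × 0.02246 = 0.9840 V.

V ≈ 0.984 V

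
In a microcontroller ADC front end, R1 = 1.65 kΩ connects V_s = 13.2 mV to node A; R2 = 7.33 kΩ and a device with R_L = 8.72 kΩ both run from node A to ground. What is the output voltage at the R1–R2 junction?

R2 ‖ R_L = (7.33 × 8.72)/(7.33 + 8.72) = 3.982 kΩ.
Now apply the divider: V_out = 13.2 × 0.7071 = 9.333 mV.
(Unloaded it would be 10.8 mV; the load pulls it down.)

V_out ≈ 9.33 mV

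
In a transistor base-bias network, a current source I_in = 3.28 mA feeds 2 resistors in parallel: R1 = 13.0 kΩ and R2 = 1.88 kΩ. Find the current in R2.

With just two branches, the current splits inversely with resistance.
I(R2) = 3.28 × 13.0/(13.0 + 1.88) = 3.28 × 0.8737 = 2.866 mA.

I ≈ 2.87 mA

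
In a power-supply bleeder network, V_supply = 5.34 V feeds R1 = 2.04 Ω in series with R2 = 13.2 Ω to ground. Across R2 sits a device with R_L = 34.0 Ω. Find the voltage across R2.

The load sits in parallel with R2, giving an effective lower resistance R2' = R2·R_L/(R2+R_L) = 9.508 Ω.
Now apply the divider: V_out = 5.34 × 0.8234 = 4.397 V.

V_out ≈ 4.40 V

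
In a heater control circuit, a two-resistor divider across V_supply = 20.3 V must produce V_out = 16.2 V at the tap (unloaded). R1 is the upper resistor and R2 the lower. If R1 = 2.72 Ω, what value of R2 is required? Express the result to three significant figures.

R2 ≈ 10.7 Ω

V_out/V_supply = R2/(R1+R2) = 0.7980.
R2 = R1 · 0.7980/(1 − 0.7980) = 10.75 Ω.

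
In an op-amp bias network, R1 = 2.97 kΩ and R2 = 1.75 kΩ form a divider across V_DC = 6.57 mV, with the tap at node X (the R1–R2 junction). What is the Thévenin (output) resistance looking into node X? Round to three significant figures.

With V_DC suppressed (replaced by a short), R_th = R1 ‖ R2 = (2.970 × 1.75)/(2.970 + 1.75) = 1.101 kΩ.

R_th ≈ 1.10 kΩ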